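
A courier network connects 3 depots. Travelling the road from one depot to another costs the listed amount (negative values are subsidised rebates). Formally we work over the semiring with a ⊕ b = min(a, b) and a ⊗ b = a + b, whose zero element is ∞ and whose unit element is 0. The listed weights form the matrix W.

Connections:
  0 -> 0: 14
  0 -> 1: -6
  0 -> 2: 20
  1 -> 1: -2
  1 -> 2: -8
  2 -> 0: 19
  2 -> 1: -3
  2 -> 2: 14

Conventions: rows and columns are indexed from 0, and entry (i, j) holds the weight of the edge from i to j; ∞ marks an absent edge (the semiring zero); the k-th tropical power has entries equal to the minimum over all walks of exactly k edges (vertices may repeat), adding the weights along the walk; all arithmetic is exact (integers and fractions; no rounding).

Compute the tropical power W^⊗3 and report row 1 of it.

W^⊗2:
  [28, -8, -14]
  [11, -11, -10]
  [33, -5, -11]
W^⊗3:
  [5, -17, -16]
  [9, -13, -19]
  [8, -14, -13]
Answer: row 1 of W^⊗3 = [9, -13, -19]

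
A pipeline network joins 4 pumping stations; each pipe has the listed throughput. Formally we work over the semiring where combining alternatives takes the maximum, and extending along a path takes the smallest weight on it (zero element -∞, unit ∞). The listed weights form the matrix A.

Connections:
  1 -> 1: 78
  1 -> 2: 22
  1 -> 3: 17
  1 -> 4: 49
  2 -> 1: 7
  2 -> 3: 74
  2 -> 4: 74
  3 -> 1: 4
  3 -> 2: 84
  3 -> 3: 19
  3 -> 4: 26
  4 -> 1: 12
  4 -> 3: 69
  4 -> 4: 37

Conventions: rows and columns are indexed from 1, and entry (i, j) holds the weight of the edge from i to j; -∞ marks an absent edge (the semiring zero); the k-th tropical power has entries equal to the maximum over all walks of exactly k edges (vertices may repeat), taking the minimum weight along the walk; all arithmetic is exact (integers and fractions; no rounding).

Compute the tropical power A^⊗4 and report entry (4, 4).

A^⊗2:
  [78, 22, 49, 49]
  [12, 74, 69, 37]
  [12, 19, 74, 74]
  [12, 69, 37, 37]
A^⊗3:
  [78, 49, 49, 49]
  [12, 69, 74, 74]
  [12, 74, 69, 37]
  [12, 37, 69, 69]
A^⊗4:
  [78, 49, 49, 49]
  [12, 74, 69, 69]
  [12, 69, 74, 74]
  [12, 69, 69, 37]
Key observation: the optimum is the walk 4->3->2->4->4, with weight 69 min 84 min 74 min 37 = 37.
Optimal value attained by: walk 4->3->2->4->4.
Answer: (A^⊗4)[4][4] = 37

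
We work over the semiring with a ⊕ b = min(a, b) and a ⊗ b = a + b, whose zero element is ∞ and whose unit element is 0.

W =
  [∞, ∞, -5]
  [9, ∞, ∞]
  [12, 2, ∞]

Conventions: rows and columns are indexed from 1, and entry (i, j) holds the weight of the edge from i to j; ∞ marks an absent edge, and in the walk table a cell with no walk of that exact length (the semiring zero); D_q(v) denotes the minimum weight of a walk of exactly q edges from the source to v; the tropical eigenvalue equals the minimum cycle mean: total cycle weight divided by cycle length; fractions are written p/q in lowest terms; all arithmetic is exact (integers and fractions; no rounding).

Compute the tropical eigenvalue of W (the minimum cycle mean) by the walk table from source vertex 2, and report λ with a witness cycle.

q=0: [∞, 0, ∞]
q=1: [9, ∞, ∞]
q=2: [∞, ∞, 4]
q=3: [16, 6, ∞]
Optimal cycle mean attained by: cycle 1->3->2->1, total (-5) + 2 + 9, length 3.
Answer: λ = 2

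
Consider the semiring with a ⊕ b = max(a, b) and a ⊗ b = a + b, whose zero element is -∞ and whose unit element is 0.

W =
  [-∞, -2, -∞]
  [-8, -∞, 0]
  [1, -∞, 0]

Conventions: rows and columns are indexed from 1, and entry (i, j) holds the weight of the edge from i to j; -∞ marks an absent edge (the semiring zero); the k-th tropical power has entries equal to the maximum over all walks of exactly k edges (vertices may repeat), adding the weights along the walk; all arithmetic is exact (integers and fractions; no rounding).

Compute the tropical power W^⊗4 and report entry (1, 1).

W^⊗2:
  [-10, -∞, -2]
  [1, -10, 0]
  [1, -1, 0]
W^⊗3:
  [-1, -12, -2]
  [1, -1, 0]
  [1, -1, 0]
W^⊗4:
  [-1, -3, -2]
  [1, -1, 0]
  [1, -1, 0]
Key observation: the optimum is the walk 1->2->3->3->1, with weight (-2) + 0 + 0 + 1 = -1.
Optimal value attained by: walk 1->2->3->3->1.
Answer: (W^⊗4)[1][1] = -1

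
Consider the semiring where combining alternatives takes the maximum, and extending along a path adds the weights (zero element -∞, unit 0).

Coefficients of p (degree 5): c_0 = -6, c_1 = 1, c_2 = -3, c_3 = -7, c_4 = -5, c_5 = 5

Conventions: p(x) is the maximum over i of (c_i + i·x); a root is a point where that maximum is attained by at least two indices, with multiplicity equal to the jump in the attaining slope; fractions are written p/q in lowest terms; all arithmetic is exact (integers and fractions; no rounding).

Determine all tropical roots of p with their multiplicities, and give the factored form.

hull edge (i=0, c=-6) to (i=1, c=1): slope 7, span 1
hull edge (i=1, c=1) to (i=5, c=5): slope 1, span 4
Factored form: p(x) = 5 ⊗ (x ⊕ (-7)) ⊗ (x ⊕ (-1)) ⊗ (x ⊕ (-1)) ⊗ (x ⊕ (-1)) ⊗ (x ⊕ (-1))
Answer: roots = -7 (mult 1), -1 (mult 4)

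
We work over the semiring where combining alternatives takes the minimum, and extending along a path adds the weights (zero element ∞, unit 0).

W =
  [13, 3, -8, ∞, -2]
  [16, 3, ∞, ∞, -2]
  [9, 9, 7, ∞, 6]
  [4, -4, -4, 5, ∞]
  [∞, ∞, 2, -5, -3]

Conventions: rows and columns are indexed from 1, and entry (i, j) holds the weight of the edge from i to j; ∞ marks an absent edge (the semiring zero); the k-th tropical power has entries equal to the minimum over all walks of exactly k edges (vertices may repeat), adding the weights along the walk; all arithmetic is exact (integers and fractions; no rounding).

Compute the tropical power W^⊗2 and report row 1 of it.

W^⊗2:
  [1, 1, -1, -7, -5]
  [19, 6, 0, -7, -5]
  [16, 12, 1, 1, 3]
  [5, -1, -4, 10, -6]
  [-1, -9, -9, -8, -6]
Answer: row 1 of W^⊗2 = [1, 1, -1, -7, -5]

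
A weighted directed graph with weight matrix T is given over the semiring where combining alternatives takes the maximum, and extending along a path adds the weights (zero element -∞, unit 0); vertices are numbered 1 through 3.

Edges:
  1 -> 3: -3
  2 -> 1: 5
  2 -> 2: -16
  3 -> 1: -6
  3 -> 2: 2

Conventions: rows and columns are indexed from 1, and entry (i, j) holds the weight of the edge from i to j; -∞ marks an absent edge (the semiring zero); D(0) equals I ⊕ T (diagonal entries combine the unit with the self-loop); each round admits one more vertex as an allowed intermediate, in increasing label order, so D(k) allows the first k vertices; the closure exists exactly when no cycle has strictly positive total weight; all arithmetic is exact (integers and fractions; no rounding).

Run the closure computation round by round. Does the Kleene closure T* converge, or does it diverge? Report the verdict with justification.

D(0):
  [0, -∞, -3]
  [5, 0, -∞]
  [-6, 2, 0]
D(1):
  [0, -∞, -3]
  [5, 0, 2]
  [-6, 2, 0]
Detection: at round 2, diagonal entry (3, 3) turns strictly positive.
Key observation: the cycle 3->2->1->3 has total weight 2 + 5 + (-3), which is strictly positive.
Answer: DIVERGES — positive cycle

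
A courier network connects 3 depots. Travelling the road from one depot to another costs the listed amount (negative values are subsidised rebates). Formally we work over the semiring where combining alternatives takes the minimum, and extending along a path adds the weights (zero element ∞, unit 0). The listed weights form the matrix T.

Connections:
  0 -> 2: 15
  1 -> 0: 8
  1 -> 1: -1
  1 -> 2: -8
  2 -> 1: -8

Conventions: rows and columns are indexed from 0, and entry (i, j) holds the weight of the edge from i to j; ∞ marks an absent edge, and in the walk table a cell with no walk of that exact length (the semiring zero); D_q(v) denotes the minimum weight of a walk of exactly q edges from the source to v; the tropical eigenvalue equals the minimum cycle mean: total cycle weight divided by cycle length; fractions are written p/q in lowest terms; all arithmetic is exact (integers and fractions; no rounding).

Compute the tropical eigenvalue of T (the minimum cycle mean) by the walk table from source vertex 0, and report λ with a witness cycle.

q=0: [0, ∞, ∞]
q=1: [∞, ∞, 15]
q=2: [∞, 7, ∞]
q=3: [15, 6, -1]
Optimal cycle mean attained by: cycle 1->2->1, total (-8) + (-8), length 2.
Answer: λ = -8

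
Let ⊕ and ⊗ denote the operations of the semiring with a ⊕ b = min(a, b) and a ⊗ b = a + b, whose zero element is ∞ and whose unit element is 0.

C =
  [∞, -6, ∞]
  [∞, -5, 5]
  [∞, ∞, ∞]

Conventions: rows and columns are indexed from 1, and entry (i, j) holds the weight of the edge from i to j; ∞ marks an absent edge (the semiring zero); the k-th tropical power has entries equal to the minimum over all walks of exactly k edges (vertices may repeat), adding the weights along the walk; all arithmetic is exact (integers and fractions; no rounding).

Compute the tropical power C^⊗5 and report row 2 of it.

C^⊗2:
  [∞, -11, -1]
  [∞, -10, 0]
  [∞, ∞, ∞]
C^⊗3:
  [∞, -16, -6]
  [∞, -15, -5]
  [∞, ∞, ∞]
C^⊗4:
  [∞, -21, -11]
  [∞, -20, -10]
  [∞, ∞, ∞]
C^⊗5:
  [∞, -26, -16]
  [∞, -25, -15]
  [∞, ∞, ∞]
Answer: row 2 of C^⊗5 = [∞, -25, -15]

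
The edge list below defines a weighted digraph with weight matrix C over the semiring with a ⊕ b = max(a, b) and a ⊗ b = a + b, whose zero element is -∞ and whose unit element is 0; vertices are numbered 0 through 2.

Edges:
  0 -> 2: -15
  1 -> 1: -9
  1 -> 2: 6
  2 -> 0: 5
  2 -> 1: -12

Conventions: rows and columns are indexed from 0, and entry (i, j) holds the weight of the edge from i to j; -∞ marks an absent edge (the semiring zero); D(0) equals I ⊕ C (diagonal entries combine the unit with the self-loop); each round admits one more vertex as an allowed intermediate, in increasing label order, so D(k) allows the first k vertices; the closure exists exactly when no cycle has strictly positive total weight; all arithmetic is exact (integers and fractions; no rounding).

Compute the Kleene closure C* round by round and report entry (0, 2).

D(0):
  [0, -∞, -15]
  [-∞, 0, 6]
  [5, -12, 0]
D(1):
  [0, -∞, -15]
  [-∞, 0, 6]
  [5, -12, 0]
D(2):
  [0, -∞, -15]
  [-∞, 0, 6]
  [5, -12, 0]
D(3):
  [0, -27, -15]
  [11, 0, 6]
  [5, -12, 0]
Answer: C*[0][2] = -15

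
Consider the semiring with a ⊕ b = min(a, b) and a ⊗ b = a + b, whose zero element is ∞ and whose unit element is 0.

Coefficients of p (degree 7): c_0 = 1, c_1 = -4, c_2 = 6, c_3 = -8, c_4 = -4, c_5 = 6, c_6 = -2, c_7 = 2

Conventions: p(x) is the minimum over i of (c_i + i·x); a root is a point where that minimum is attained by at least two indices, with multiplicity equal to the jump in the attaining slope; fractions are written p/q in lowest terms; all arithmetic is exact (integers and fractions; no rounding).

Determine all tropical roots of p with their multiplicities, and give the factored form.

hull edge (i=0, c=1) to (i=1, c=-4): slope -5, span 1
hull edge (i=1, c=-4) to (i=3, c=-8): slope -2, span 2
hull edge (i=3, c=-8) to (i=6, c=-2): slope 2, span 3
hull edge (i=6, c=-2) to (i=7, c=2): slope 4, span 1
Factored form: p(x) = 2 ⊗ (x ⊕ (-4)) ⊗ (x ⊕ (-2)) ⊗ (x ⊕ (-2)) ⊗ (x ⊕ (-2)) ⊗ (x ⊕ 2) ⊗ (x ⊕ 2) ⊗ (x ⊕ 5)
Answer: roots = -4 (mult 1), -2 (mult 3), 2 (mult 2), 5 (mult 1)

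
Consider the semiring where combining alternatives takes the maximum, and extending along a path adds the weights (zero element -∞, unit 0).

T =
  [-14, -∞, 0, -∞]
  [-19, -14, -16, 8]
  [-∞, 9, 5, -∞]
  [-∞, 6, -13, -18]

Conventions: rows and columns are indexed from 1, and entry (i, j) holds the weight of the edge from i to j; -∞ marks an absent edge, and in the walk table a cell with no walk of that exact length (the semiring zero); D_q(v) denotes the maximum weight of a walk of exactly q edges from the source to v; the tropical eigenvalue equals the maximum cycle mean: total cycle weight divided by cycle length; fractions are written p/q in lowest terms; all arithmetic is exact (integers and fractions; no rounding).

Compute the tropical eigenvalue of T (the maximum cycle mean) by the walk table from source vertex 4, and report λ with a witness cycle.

q=0: [-∞, -∞, -∞, 0]
q=1: [-∞, 6, -13, -18]
q=2: [-13, -4, -8, 14]
q=3: [-23, 20, 1, 4]
q=4: [1, 10, 6, 28]
Optimal cycle mean attained by: cycle 2->4->2, total 8 + 6, length 2.
Answer: λ = 7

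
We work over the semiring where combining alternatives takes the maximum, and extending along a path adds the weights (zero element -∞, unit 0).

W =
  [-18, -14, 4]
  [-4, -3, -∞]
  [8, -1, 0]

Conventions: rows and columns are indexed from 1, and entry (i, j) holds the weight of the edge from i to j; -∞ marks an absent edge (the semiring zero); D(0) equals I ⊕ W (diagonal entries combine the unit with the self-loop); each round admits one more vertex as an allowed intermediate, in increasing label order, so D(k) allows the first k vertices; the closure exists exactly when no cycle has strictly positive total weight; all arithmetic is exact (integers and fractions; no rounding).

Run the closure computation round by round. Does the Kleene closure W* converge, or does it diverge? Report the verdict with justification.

D(0):
  [0, -14, 4]
  [-4, 0, -∞]
  [8, -1, 0]
Detection: at round 1, diagonal entry (3, 3) turns strictly positive.
Key observation: the cycle 3->1->3 has total weight 8 + 4, which is strictly positive.
Answer: DIVERGES — positive cycle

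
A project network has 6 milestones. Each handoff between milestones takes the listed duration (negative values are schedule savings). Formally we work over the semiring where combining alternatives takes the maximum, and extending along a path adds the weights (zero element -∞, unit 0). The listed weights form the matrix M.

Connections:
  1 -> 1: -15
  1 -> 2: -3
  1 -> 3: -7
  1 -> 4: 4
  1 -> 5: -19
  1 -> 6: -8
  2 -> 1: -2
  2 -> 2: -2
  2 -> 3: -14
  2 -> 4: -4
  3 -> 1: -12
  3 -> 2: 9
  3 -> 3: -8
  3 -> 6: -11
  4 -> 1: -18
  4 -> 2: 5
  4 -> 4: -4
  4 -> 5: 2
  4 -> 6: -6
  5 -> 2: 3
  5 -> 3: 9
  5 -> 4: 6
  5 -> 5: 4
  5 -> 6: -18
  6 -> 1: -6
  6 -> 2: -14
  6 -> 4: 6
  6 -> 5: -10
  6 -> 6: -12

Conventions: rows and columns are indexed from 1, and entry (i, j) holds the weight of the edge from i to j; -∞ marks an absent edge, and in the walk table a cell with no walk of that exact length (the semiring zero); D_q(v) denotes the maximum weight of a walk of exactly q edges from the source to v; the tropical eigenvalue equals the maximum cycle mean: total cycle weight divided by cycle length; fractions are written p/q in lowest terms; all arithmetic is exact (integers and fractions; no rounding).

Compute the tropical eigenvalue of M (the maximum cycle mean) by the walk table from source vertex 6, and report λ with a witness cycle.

q=0: [-∞, -∞, -∞, -∞, -∞, 0]
q=1: [-6, -14, -∞, 6, -10, -12]
q=2: [-12, 11, -1, 2, 8, 0]
q=3: [9, 11, 17, 14, 12, -4]
q=4: [9, 26, 21, 18, 16, 8]
q=5: [24, 30, 25, 22, 20, 12]
q=6: [28, 34, 29, 28, 24, 16]
Optimal cycle mean attained by: cycle 1->4->5->3->2->1, total 4 + 2 + 9 + 9 + (-2), length 5.
Answer: λ = 22/5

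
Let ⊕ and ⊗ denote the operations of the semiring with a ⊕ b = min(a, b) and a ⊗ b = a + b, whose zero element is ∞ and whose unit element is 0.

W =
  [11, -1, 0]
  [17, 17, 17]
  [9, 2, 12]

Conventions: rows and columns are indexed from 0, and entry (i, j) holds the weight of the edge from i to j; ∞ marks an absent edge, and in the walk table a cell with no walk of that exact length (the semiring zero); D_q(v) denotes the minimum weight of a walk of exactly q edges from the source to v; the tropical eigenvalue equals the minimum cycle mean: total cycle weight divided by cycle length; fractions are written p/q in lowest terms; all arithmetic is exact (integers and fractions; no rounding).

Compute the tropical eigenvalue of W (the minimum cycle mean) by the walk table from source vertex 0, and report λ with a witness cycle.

q=0: [0, ∞, ∞]
q=1: [11, -1, 0]
q=2: [9, 2, 11]
q=3: [19, 8, 9]
Optimal cycle mean attained by: cycle 0->2->0, total 0 + 9, length 2.
Answer: λ = 9/2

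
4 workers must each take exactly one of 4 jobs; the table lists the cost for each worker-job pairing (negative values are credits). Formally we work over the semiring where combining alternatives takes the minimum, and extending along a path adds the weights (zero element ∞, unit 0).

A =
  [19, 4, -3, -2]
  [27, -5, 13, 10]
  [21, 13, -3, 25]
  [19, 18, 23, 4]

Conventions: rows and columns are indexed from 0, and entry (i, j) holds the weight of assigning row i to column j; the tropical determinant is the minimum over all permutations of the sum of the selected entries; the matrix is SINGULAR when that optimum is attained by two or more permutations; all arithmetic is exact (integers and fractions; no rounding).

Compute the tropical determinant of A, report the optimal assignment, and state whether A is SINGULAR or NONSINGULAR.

σ = (0, 1, 2, 3): 19 + (-5) + (-3) + 4 = 15
σ = (0, 1, 3, 2): 19 + (-5) + 25 + 23 = 62
σ = (0, 2, 1, 3): 19 + 13 + 13 + 4 = 49
σ = (0, 2, 3, 1): 19 + 13 + 25 + 18 = 75
σ = (0, 3, 1, 2): 19 + 10 + 13 + 23 = 65
σ = (0, 3, 2, 1): 19 + 10 + (-3) + 18 = 44
σ = (1, 0, 2, 3): 4 + 27 + (-3) + 4 = 32
σ = (1, 0, 3, 2): 4 + 27 + 25 + 23 = 79
σ = (1, 2, 0, 3): 4 + 13 + 21 + 4 = 42
σ = (1, 2, 3, 0): 4 + 13 + 25 + 19 = 61
σ = (1, 3, 0, 2): 4 + 10 + 21 + 23 = 58
σ = (1, 3, 2, 0): 4 + 10 + (-3) + 19 = 30
σ = (2, 0, 1, 3): (-3) + 27 + 13 + 4 = 41
σ = (2, 0, 3, 1): (-3) + 27 + 25 + 18 = 67
σ = (2, 1, 0, 3): (-3) + (-5) + 21 + 4 = 17
σ = (2, 1, 3, 0): (-3) + (-5) + 25 + 19 = 36
σ = (2, 3, 0, 1): (-3) + 10 + 21 + 18 = 46
σ = (2, 3, 1, 0): (-3) + 10 + 13 + 19 = 39
σ = (3, 0, 1, 2): (-2) + 27 + 13 + 23 = 61
σ = (3, 0, 2, 1): (-2) + 27 + (-3) + 18 = 40
σ = (3, 1, 0, 2): (-2) + (-5) + 21 + 23 = 37
σ = (3, 1, 2, 0): (-2) + (-5) + (-3) + 19 = 9
σ = (3, 2, 0, 1): (-2) + 13 + 21 + 18 = 50
σ = (3, 2, 1, 0): (-2) + 13 + 13 + 19 = 43
Optimal value attained by: σ = (3, 1, 2, 0).
Answer: det⊕(A) = 9; verdict: NONSINGULAR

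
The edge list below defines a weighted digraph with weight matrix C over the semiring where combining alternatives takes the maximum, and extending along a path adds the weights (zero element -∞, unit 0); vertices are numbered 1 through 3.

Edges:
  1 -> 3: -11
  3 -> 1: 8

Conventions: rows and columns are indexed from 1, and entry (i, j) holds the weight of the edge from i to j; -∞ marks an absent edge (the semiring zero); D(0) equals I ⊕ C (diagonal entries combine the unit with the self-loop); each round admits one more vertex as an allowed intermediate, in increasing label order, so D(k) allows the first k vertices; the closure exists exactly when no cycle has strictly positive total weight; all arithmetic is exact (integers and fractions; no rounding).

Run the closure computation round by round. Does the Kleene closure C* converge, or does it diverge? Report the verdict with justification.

D(0):
  [0, -∞, -11]
  [-∞, 0, -∞]
  [8, -∞, 0]
D(1):
  [0, -∞, -11]
  [-∞, 0, -∞]
  [8, -∞, 0]
D(2):
  [0, -∞, -11]
  [-∞, 0, -∞]
  [8, -∞, 0]
D(3):
  [0, -∞, -11]
  [-∞, 0, -∞]
  [8, -∞, 0]
Key observation: every diagonal entry stays at the unit through all rounds, so no improving cycle exists.
Answer: CONVERGES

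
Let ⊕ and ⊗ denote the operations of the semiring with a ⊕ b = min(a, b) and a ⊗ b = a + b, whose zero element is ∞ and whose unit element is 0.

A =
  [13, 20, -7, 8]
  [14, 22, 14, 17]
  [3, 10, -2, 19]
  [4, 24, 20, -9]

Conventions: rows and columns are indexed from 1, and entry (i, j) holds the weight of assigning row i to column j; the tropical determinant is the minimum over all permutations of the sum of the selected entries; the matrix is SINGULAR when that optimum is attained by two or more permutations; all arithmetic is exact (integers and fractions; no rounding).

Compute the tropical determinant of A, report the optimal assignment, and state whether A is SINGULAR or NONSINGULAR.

σ = (1, 2, 3, 4): 13 + 22 + (-2) + (-9) = 24
σ = (1, 2, 4, 3): 13 + 22 + 19 + 20 = 74
σ = (1, 3, 2, 4): 13 + 14 + 10 + (-9) = 28
σ = (1, 3, 4, 2): 13 + 14 + 19 + 24 = 70
σ = (1, 4, 2, 3): 13 + 17 + 10 + 20 = 60
σ = (1, 4, 3, 2): 13 + 17 + (-2) + 24 = 52
σ = (2, 1, 3, 4): 20 + 14 + (-2) + (-9) = 23
σ = (2, 1, 4, 3): 20 + 14 + 19 + 20 = 73
σ = (2, 3, 1, 4): 20 + 14 + 3 + (-9) = 28
σ = (2, 3, 4, 1): 20 + 14 + 19 + 4 = 57
σ = (2, 4, 1, 3): 20 + 17 + 3 + 20 = 60
σ = (2, 4, 3, 1): 20 + 17 + (-2) + 4 = 39
σ = (3, 1, 2, 4): (-7) + 14 + 10 + (-9) = 8
σ = (3, 1, 4, 2): (-7) + 14 + 19 + 24 = 50
σ = (3, 2, 1, 4): (-7) + 22 + 3 + (-9) = 9
σ = (3, 2, 4, 1): (-7) + 22 + 19 + 4 = 38
σ = (3, 4, 1, 2): (-7) + 17 + 3 + 24 = 37
σ = (3, 4, 2, 1): (-7) + 17 + 10 + 4 = 24
σ = (4, 1, 2, 3): 8 + 14 + 10 + 20 = 52
σ = (4, 1, 3, 2): 8 + 14 + (-2) + 24 = 44
σ = (4, 2, 1, 3): 8 + 22 + 3 + 20 = 53
σ = (4, 2, 3, 1): 8 + 22 + (-2) + 4 = 32
σ = (4, 3, 1, 2): 8 + 14 + 3 + 24 = 49
σ = (4, 3, 2, 1): 8 + 14 + 10 + 4 = 36
Optimal value attained by: σ = (3, 1, 2, 4).
Answer: det⊕(A) = 8; verdict: NONSINGULAR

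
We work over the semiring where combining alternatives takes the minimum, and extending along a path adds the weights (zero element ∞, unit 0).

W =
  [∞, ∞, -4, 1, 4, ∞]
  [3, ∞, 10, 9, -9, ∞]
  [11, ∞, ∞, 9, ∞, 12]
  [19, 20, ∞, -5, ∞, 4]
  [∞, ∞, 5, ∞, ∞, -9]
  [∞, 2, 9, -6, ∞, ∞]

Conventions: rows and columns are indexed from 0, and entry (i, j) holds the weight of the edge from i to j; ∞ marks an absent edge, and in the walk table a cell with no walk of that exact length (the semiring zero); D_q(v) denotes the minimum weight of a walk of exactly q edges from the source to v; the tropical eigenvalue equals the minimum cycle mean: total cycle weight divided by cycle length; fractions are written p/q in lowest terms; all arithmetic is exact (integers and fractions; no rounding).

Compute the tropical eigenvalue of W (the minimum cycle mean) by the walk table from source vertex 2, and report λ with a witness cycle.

q=0: [∞, ∞, 0, ∞, ∞, ∞]
q=1: [11, ∞, ∞, 9, ∞, 12]
q=2: [28, 14, 7, 4, 15, 13]
q=3: [17, 15, 20, -1, 5, 6]
q=4: [18, 8, 10, -6, 6, -4]
q=5: [11, -2, 5, -11, -1, -3]
q=6: [1, -1, 4, -16, -11, -10]
Optimal cycle mean attained by: cycle 1->4->5->1, total (-9) + (-9) + 2, length 3.
Answer: λ = -16/3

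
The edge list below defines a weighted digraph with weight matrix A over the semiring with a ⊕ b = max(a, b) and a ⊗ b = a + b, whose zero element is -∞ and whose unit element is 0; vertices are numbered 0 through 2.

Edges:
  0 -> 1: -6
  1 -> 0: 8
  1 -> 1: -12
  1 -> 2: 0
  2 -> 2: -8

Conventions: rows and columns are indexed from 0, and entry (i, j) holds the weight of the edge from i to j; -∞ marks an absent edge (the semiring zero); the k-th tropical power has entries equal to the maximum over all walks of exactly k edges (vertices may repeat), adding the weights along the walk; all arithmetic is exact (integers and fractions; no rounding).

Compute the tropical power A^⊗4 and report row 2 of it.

A^⊗2:
  [2, -18, -6]
  [-4, 2, -8]
  [-∞, -∞, -16]
A^⊗3:
  [-10, -4, -14]
  [10, -10, 2]
  [-∞, -∞, -24]
A^⊗4:
  [4, -16, -4]
  [-2, 4, -6]
  [-∞, -∞, -32]
Answer: row 2 of A^⊗4 = [-∞, -∞, -32]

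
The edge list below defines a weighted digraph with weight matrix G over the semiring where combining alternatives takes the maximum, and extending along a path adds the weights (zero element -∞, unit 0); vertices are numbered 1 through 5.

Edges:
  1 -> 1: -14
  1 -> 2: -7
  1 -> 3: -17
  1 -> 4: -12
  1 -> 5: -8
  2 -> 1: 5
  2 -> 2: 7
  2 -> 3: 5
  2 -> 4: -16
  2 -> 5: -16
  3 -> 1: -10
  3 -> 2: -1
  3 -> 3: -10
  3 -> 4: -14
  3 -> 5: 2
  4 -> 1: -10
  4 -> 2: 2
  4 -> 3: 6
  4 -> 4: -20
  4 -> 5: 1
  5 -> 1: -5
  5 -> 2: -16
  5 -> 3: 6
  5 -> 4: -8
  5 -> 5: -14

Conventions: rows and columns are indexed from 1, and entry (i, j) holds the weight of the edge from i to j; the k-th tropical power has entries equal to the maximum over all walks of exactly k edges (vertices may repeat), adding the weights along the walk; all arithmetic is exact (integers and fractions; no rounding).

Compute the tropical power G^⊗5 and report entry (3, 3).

G^⊗2:
  [-2, 0, -2, -16, -11]
  [12, 14, 12, -7, 7]
  [4, 6, 8, -6, -8]
  [7, 9, 7, -7, 8]
  [-4, 5, -2, -8, 8]
G^⊗3:
  [5, 7, 5, -14, 0]
  [19, 21, 19, 0, 14]
  [11, 13, 11, -6, 10]
  [14, 16, 14, 0, 9]
  [10, 12, 14, 0, 0]
G^⊗4:
  [12, 14, 12, -7, 7]
  [26, 28, 26, 7, 21]
  [18, 20, 18, 2, 13]
  [21, 23, 21, 2, 16]
  [17, 19, 17, 0, 16]
G^⊗5:
  [19, 21, 19, 0, 14]
  [33, 35, 33, 14, 28]
  [25, 27, 25, 6, 20]
  [28, 30, 28, 9, 23]
  [24, 26, 24, 8, 19]
Key observation: the optimum is the walk 3->2->2->2->2->3, with weight (-1) + 7 + 7 + 7 + 5 = 25.
Optimal value attained by: walk 3->2->2->2->2->3.
Answer: (G^⊗5)[3][3] = 25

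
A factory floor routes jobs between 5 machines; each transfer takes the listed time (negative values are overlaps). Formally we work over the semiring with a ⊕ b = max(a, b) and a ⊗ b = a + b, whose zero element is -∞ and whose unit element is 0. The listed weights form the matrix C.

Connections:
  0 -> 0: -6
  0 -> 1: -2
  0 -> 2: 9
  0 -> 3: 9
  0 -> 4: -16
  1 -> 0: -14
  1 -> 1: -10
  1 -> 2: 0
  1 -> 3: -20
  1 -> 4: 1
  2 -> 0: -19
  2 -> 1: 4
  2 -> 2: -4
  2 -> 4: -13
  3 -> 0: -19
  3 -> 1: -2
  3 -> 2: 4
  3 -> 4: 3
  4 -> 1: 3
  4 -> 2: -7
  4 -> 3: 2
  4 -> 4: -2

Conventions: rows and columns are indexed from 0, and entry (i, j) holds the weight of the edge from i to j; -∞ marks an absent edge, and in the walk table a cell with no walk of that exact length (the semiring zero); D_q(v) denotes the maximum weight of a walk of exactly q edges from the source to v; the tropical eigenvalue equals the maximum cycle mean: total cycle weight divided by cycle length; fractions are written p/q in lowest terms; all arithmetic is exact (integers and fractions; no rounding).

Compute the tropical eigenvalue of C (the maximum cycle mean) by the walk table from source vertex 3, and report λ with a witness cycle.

q=0: [-∞, -∞, -∞, 0, -∞]
q=1: [-19, -2, 4, -∞, 3]
q=2: [-15, 8, 0, 5, 1]
q=3: [-6, 4, 9, 3, 9]
q=4: [-10, 13, 7, 11, 7]
q=5: [-1, 11, 15, 9, 14]
Optimal cycle mean attained by: cycle 1->4->3->2->1, total 1 + 2 + 4 + 4, length 4.
Answer: λ = 11/4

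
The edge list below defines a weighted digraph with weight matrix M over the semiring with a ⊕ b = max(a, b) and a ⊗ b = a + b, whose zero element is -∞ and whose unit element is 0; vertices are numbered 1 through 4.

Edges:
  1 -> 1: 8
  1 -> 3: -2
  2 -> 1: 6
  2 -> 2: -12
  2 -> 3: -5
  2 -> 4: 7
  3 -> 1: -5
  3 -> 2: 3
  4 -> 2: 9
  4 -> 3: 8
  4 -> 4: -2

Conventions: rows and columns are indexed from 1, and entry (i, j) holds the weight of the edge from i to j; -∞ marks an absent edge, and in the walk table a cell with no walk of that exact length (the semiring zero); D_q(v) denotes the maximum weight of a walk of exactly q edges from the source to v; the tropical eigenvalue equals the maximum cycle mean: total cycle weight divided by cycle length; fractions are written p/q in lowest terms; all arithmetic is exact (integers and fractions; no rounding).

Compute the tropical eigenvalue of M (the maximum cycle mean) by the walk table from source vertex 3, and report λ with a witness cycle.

q=0: [-∞, -∞, 0, -∞]
q=1: [-5, 3, -∞, -∞]
q=2: [9, -9, -2, 10]
q=3: [17, 19, 18, 8]
q=4: [25, 21, 16, 26]
Optimal cycle mean attained by: cycle 1->1, total 8, length 1.
Answer: λ = 8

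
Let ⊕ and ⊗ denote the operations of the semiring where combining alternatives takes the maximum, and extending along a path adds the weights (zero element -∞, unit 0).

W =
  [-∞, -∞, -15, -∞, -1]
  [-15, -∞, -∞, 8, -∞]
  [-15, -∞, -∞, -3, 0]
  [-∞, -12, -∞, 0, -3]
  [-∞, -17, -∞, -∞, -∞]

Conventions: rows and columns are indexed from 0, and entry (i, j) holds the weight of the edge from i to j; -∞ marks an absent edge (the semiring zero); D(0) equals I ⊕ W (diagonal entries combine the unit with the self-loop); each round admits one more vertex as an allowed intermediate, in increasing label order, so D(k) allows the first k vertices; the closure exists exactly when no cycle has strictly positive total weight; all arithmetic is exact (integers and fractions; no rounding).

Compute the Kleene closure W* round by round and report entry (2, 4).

D(0):
  [0, -∞, -15, -∞, -1]
  [-15, 0, -∞, 8, -∞]
  [-15, -∞, 0, -3, 0]
  [-∞, -12, -∞, 0, -3]
  [-∞, -17, -∞, -∞, 0]
D(1):
  [0, -∞, -15, -∞, -1]
  [-15, 0, -30, 8, -16]
  [-15, -∞, 0, -3, 0]
  [-∞, -12, -∞, 0, -3]
  [-∞, -17, -∞, -∞, 0]
D(2):
  [0, -∞, -15, -∞, -1]
  [-15, 0, -30, 8, -16]
  [-15, -∞, 0, -3, 0]
  [-27, -12, -42, 0, -3]
  [-32, -17, -47, -9, 0]
D(3):
  [0, -∞, -15, -18, -1]
  [-15, 0, -30, 8, -16]
  [-15, -∞, 0, -3, 0]
  [-27, -12, -42, 0, -3]
  [-32, -17, -47, -9, 0]
D(4):
  [0, -30, -15, -18, -1]
  [-15, 0, -30, 8, 5]
  [-15, -15, 0, -3, 0]
  [-27, -12, -42, 0, -3]
  [-32, -17, -47, -9, 0]
D(5):
  [0, -18, -15, -10, -1]
  [-15, 0, -30, 8, 5]
  [-15, -15, 0, -3, 0]
  [-27, -12, -42, 0, -3]
  [-32, -17, -47, -9, 0]
Answer: W*[2][4] = 0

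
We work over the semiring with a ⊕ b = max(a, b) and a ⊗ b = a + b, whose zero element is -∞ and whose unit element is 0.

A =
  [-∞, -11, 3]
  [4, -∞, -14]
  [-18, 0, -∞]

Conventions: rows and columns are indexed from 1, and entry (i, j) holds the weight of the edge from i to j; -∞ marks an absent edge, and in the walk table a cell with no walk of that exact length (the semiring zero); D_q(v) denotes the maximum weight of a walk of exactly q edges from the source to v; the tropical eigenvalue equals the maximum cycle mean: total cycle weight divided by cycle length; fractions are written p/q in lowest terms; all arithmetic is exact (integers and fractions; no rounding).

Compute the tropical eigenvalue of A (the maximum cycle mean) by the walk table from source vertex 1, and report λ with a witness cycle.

q=0: [0, -∞, -∞]
q=1: [-∞, -11, 3]
q=2: [-7, 3, -25]
q=3: [7, -18, -4]
Optimal cycle mean attained by: cycle 1->3->2->1, total 3 + 0 + 4, length 3.
Answer: λ = 7/3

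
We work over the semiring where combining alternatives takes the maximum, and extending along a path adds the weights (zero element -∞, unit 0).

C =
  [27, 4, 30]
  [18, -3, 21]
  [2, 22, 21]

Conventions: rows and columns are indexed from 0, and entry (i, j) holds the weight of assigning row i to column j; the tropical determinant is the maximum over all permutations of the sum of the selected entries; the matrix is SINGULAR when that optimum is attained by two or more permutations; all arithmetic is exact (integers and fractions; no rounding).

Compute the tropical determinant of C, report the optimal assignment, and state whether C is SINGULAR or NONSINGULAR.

σ = (0, 1, 2): 27 + (-3) + 21 = 45
σ = (0, 2, 1): 27 + 21 + 22 = 70
σ = (1, 0, 2): 4 + 18 + 21 = 43
σ = (1, 2, 0): 4 + 21 + 2 = 27
σ = (2, 0, 1): 30 + 18 + 22 = 70
σ = (2, 1, 0): 30 + (-3) + 2 = 29
Optimal value attained by: σ = (0, 2, 1).
Answer: det⊕(C) = 70; verdict: SINGULAR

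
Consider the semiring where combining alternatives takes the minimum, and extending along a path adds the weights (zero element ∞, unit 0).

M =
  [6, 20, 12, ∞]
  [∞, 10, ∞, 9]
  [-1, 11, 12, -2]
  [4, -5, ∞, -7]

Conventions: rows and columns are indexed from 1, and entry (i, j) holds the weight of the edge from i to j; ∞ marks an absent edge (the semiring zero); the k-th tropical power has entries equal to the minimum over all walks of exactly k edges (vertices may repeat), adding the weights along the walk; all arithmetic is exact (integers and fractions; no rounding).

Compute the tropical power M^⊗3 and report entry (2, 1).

M^⊗2:
  [11, 23, 18, 10]
  [13, 4, ∞, 2]
  [2, -7, 11, -9]
  [-3, -12, 16, -14]
M^⊗3:
  [14, 5, 23, 3]
  [6, -3, 25, -5]
  [-5, -14, 14, -16]
  [-10, -19, 9, -21]
Key observation: the optimum is the walk 2->4->4->1, with weight 9 + (-7) + 4 = 6.
Optimal value attained by: walk 2->4->4->1.
Answer: (M^⊗3)[2][1] = 6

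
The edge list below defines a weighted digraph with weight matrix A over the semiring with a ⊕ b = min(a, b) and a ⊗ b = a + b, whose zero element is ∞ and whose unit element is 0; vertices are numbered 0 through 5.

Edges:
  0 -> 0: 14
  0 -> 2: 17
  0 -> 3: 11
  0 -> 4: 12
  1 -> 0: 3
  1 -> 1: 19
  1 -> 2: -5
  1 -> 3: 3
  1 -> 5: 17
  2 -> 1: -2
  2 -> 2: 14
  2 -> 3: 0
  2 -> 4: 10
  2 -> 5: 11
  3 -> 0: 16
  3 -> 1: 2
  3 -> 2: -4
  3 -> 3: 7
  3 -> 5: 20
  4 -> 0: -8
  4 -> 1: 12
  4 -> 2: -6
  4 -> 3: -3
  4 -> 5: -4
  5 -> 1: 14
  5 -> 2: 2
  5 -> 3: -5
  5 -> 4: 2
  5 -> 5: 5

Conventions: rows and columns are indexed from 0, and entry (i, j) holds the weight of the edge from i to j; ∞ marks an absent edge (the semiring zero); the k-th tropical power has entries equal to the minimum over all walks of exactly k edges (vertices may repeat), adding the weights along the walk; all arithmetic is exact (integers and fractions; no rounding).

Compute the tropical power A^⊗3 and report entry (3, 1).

A^⊗2:
  [4, 13, 6, 9, 26, 8]
  [17, -7, -1, -5, 5, 6]
  [1, 2, -7, 1, 13, 6]
  [5, -6, -3, -4, 6, 7]
  [6, -8, -7, -9, -2, 1]
  [-6, -3, -9, -1, 7, -2]
A^⊗3:
  [16, 4, 5, 3, 10, 13]
  [-4, -3, -12, -4, 8, 1]
  [5, -9, -3, -7, 3, 4]
  [-3, -5, -11, -3, 7, 2]
  [-10, -9, -13, -7, 3, -6]
  [-1, -11, -8, -9, 0, 2]
Key observation: the optimum is the walk 3->1->2->1, with weight 2 + (-5) + (-2) = -5.
Optimal value attained by: walk 3->1->2->1.
Answer: (A^⊗3)[3][1] = -5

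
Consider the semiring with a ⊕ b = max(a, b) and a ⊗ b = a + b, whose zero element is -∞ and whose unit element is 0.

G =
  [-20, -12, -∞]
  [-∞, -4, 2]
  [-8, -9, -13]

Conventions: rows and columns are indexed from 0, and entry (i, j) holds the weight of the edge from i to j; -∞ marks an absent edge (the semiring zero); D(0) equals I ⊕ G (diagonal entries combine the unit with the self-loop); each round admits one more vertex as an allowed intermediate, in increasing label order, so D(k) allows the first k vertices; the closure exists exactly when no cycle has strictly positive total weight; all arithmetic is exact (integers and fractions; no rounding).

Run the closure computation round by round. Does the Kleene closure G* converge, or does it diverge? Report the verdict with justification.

D(0):
  [0, -12, -∞]
  [-∞, 0, 2]
  [-8, -9, 0]
D(1):
  [0, -12, -∞]
  [-∞, 0, 2]
  [-8, -9, 0]
D(2):
  [0, -12, -10]
  [-∞, 0, 2]
  [-8, -9, 0]
D(3):
  [0, -12, -10]
  [-6, 0, 2]
  [-8, -9, 0]
Key observation: every diagonal entry stays at the unit through all rounds, so no improving cycle exists.
Answer: CONVERGES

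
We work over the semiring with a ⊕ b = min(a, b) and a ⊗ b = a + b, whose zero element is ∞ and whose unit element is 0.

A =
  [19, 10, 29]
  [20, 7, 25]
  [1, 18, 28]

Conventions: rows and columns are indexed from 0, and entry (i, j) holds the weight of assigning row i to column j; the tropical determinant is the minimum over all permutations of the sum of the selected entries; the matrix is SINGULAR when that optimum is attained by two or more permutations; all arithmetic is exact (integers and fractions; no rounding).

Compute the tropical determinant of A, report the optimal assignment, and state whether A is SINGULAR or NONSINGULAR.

σ = (0, 1, 2): 19 + 7 + 28 = 54
σ = (0, 2, 1): 19 + 25 + 18 = 62
σ = (1, 0, 2): 10 + 20 + 28 = 58
σ = (1, 2, 0): 10 + 25 + 1 = 36
σ = (2, 0, 1): 29 + 20 + 18 = 67
σ = (2, 1, 0): 29 + 7 + 1 = 37
Optimal value attained by: σ = (1, 2, 0).
Answer: det⊕(A) = 36; verdict: NONSINGULAR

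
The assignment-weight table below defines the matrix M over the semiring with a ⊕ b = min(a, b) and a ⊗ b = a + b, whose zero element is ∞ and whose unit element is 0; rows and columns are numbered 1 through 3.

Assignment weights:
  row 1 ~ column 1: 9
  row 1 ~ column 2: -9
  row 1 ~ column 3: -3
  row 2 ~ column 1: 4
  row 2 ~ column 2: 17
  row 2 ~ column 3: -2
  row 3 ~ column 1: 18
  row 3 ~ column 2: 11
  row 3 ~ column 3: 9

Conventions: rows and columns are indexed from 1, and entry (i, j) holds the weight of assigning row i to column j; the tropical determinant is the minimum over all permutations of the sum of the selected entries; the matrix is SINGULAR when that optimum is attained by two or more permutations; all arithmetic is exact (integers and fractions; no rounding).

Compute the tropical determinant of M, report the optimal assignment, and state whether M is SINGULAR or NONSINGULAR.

σ = (1, 2, 3): 9 + 17 + 9 = 35
σ = (1, 3, 2): 9 + (-2) + 11 = 18
σ = (2, 1, 3): (-9) + 4 + 9 = 4
σ = (2, 3, 1): (-9) + (-2) + 18 = 7
σ = (3, 1, 2): (-3) + 4 + 11 = 12
σ = (3, 2, 1): (-3) + 17 + 18 = 32
Optimal value attained by: σ = (2, 1, 3).
Answer: det⊕(M) = 4; verdict: NONSINGULAR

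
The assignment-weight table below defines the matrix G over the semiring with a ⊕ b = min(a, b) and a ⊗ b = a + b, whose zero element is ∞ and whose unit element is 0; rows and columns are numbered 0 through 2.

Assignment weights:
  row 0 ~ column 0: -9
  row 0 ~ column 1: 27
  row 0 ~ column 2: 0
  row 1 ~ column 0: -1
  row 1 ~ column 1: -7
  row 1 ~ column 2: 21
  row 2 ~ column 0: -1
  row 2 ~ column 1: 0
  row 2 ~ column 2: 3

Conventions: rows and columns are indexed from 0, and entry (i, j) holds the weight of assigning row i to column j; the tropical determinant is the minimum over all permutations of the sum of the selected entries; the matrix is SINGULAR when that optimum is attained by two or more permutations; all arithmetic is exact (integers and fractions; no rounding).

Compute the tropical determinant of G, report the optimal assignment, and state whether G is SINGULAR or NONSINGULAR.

σ = (0, 1, 2): (-9) + (-7) + 3 = -13
σ = (0, 2, 1): (-9) + 21 + 0 = 12
σ = (1, 0, 2): 27 + (-1) + 3 = 29
σ = (1, 2, 0): 27 + 21 + (-1) = 47
σ = (2, 0, 1): 0 + (-1) + 0 = -1
σ = (2, 1, 0): 0 + (-7) + (-1) = -8
Optimal value attained by: σ = (0, 1, 2).
Answer: det⊕(G) = -13; verdict: NONSINGULAR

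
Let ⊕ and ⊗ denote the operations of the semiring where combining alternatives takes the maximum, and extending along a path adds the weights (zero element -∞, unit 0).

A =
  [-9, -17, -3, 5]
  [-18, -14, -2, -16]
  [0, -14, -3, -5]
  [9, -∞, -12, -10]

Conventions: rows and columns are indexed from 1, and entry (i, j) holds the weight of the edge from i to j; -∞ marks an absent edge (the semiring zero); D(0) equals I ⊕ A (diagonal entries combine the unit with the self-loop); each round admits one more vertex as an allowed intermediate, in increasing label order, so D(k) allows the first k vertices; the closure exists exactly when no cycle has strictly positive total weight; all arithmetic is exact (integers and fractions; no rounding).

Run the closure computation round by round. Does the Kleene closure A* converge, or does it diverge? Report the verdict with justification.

D(0):
  [0, -17, -3, 5]
  [-18, 0, -2, -16]
  [0, -14, 0, -5]
  [9, -∞, -12, 0]
Detection: at round 1, diagonal entry (4, 4) turns strictly positive.
Key observation: the cycle 4->1->4 has total weight 9 + 5, which is strictly positive.
Answer: DIVERGES — positive cycle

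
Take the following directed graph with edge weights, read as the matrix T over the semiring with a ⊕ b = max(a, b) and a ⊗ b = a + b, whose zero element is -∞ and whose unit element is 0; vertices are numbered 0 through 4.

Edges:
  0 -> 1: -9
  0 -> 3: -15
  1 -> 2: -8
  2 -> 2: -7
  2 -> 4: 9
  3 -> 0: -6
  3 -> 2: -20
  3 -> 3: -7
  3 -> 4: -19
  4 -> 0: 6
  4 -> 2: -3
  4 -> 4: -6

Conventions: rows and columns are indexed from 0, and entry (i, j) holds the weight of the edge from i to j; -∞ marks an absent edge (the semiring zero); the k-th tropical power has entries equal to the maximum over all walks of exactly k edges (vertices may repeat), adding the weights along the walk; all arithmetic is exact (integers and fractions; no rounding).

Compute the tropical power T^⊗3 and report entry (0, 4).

T^⊗2:
  [-21, -∞, -17, -22, -34]
  [-∞, -∞, -15, -∞, 1]
  [15, -∞, 6, -∞, 3]
  [-13, -15, -22, -14, -11]
  [0, -3, -9, -9, 6]
T^⊗3:
  [-28, -30, -24, -29, -8]
  [7, -∞, -2, -∞, -5]
  [9, 6, 0, 0, 15]
  [-5, -22, -14, -21, -13]
  [12, -9, 3, -15, 0]
Key observation: the optimum is the walk 0->1->2->4, with weight (-9) + (-8) + 9 = -8.
Optimal value attained by: walk 0->1->2->4.
Answer: (T^⊗3)[0][4] = -8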